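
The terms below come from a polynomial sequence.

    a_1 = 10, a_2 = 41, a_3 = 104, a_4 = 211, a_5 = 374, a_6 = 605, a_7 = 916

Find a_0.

Δ: 31, 63, 107, 163, 231, 311
Δ²: 32, 44, 56, 68, 80
Δ³: 12, 12, 12, 12
The third differences are constant at 12.
Work back: 32 − 12 = 20;  31 − 20 = 11;  10 − 11 = -1

-1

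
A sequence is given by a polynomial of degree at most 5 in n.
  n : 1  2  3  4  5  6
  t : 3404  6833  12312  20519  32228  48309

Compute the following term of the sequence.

69728

3429, 5479, 8207, 11709, 16081
2050, 2728, 3502, 4372
678, 774, 870
96, 96
Fourth differences constant at 96.
870 + 96 = 966;  4372 + 966 = 5338;  16081 + 5338 = 21419;  48309 + 21419 = 69728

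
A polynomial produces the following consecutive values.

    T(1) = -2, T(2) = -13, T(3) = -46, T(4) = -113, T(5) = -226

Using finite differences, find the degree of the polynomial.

3

D1: -11, -33, -67, -113
D2: -22, -34, -46
D3: -12, -12
The third differences are constant, so the polynomial has degree 3.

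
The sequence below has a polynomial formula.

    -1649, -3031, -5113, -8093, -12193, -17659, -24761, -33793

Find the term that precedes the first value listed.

-793

D1: -1382, -2082, -2980, -4100, -5466, -7102, -9032
D2: -700, -898, -1120, -1366, -1636, -1930
D3: -198, -222, -246, -270, -294
D4: -24, -24, -24, -24
The fourth differences are constant at -24.
Work back: -198 + 24 = -174;  -700 + 174 = -526;  -1382 + 526 = -856;  -1649 + 856 = -793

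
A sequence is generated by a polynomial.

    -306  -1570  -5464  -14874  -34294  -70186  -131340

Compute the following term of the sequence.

-1264  -3894  -9410  -19420  -35892  -61154
-2630  -5516  -10010  -16472  -25262
-2886  -4494  -6462  -8790
-1608  -1968  -2328
-360  -360
The fifth differences are constant (-360).
-2328 − 360 = -2688;  -8790 − 2688 = -11478;  -25262 − 11478 = -36740;  -61154 − 36740 = -97894;  -131340 − 97894 = -229234

-229234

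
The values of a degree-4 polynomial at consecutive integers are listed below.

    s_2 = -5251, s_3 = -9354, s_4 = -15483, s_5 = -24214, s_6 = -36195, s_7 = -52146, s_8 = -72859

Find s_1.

-2670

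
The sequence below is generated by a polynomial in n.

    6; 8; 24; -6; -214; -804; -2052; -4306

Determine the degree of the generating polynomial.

2, 16, -30, -208, -590, -1248, -2254
14, -46, -178, -382, -658, -1006
-60, -132, -204, -276, -348
-72, -72, -72, -72
The fourth differences are constant, so the polynomial has degree 4.

4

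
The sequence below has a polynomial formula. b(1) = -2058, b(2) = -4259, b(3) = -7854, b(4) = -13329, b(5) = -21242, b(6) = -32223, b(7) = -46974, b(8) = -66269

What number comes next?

-90954

D1: -2201  -3595  -5475  -7913  -10981  -14751  -19295
D2: -1394  -1880  -2438  -3068  -3770  -4544
D3: -486  -558  -630  -702  -774
D4: -72  -72  -72  -72
Fourth differences constant at -72.
-774 − 72 = -846;  -4544 − 846 = -5390;  -19295 − 5390 = -24685;  -66269 − 24685 = -90954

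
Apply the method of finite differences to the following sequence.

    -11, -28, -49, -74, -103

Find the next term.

-136

D1: -17, -21, -25, -29
D2: -4, -4, -4
The second differences are constant (-4).
-29 − 4 = -33;  -103 − 33 = -136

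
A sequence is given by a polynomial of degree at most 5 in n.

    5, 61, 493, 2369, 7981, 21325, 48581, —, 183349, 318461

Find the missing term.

Using the first 7 terms:
56, 432, 1876, 5612, 13344, 27256
376, 1444, 3736, 7732, 13912
1068, 2292, 3996, 6180
1224, 1704, 2184
480, 480
Constant fifth difference = 480.
Extend forward: 2184 + 480 = 2664;  6180 + 2664 = 8844;  13912 + 8844 = 22756;  27256 + 22756 = 50012;  48581 + 50012 = 98593

98593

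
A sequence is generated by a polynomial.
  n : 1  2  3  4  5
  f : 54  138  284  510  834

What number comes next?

1274

84 , 146 , 226 , 324
62 , 80 , 98
18 , 18
Third differences constant at 18.
98 + 18 = 116;  324 + 116 = 440;  834 + 440 = 1274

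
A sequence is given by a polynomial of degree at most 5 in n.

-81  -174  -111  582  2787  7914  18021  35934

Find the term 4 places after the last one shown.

275766

Δ: -93 , 63 , 693 , 2205 , 5127 , 10107 , 17913
Δ²: 156 , 630 , 1512 , 2922 , 4980 , 7806
Δ³: 474 , 882 , 1410 , 2058 , 2826
Δ⁴: 408 , 528 , 648 , 768
Δ⁵: 120 , 120 , 120
The fifth differences are constant (120).
768 + 120 = 888;  2826 + 888 = 3714;  7806 + 3714 = 11520;  17913 + 11520 = 29433;  35934 + 29433 = 65367
888 + 120 = 1008;  3714 + 1008 = 4722;  11520 + 4722 = 16242;  29433 + 16242 = 45675;  65367 + 45675 = 111042
1008 + 120 = 1128;  4722 + 1128 = 5850;  16242 + 5850 = 22092;  45675 + 22092 = 67767;  111042 + 67767 = 178809
1128 + 120 = 1248;  5850 + 1248 = 7098;  22092 + 7098 = 29190;  67767 + 29190 = 96957;  178809 + 96957 = 275766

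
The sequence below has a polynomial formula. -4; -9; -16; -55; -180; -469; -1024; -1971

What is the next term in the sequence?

Δ: -5  -7  -39  -125  -289  -555  -947
Δ²: -2  -32  -86  -164  -266  -392
Δ³: -30  -54  -78  -102  -126
Δ⁴: -24  -24  -24  -24
Constant fourth difference = -24, so extend:
-126 − 24 = -150;  -392 − 150 = -542;  -947 − 542 = -1489;  -1971 − 1489 = -3460

-3460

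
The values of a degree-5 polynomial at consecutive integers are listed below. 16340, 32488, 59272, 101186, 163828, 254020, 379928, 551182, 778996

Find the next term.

1076288

D1: 16148 , 26784 , 41914 , 62642 , 90192 , 125908 , 171254 , 227814
D2: 10636 , 15130 , 20728 , 27550 , 35716 , 45346 , 56560
D3: 4494 , 5598 , 6822 , 8166 , 9630 , 11214
D4: 1104 , 1224 , 1344 , 1464 , 1584
D5: 120 , 120 , 120 , 120
Fifth differences constant at 120.
1584 + 120 = 1704;  11214 + 1704 = 12918;  56560 + 12918 = 69478;  227814 + 69478 = 297292;  778996 + 297292 = 1076288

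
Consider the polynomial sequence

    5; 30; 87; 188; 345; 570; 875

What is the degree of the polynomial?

First differences: 25, 57, 101, 157, 225, 305
Second differences: 32, 44, 56, 68, 80
Third differences: 12, 12, 12, 12
The third differences are constant, so the polynomial has degree 3.

3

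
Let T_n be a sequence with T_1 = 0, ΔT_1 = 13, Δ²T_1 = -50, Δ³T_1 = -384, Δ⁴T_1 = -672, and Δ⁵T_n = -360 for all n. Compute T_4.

-495

Build the table forward from the leading diagonal:
Fifth differences: -360  -360  -360  -360
Fourth differences: -672  -1032  -1392  -1752
Third differences: -384  -1056  -2088  -3480
Second differences: -50  -434  -1490  -3578
First differences: 13  -37  -471  -1961
T: 0  13  -24  -495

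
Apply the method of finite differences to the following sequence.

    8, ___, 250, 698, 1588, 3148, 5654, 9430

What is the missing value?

64

Using the last 6 terms:
First differences: 448, 890, 1560, 2506, 3776
Second differences: 442, 670, 946, 1270
Third differences: 228, 276, 324
Fourth differences: 48, 48
Constant fourth difference = 48.
Extend backward: 228 − 48 = 180;  442 − 180 = 262;  448 − 262 = 186;  250 − 186 = 64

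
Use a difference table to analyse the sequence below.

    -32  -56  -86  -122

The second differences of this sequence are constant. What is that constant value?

-6

D1: -24, -30, -36
D2: -6, -6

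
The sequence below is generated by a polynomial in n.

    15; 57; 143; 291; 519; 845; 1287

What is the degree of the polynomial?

3

Δ: 42, 86, 148, 228, 326, 442
Δ²: 44, 62, 80, 98, 116
Δ³: 18, 18, 18, 18
The third differences are constant, so the polynomial has degree 3.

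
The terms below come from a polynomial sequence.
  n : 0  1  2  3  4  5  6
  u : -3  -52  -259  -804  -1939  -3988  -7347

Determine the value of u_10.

-44323

-49, -207, -545, -1135, -2049, -3359
-158, -338, -590, -914, -1310
-180, -252, -324, -396
-72, -72, -72
The fourth differences are constant (-72).
-396 − 72 = -468;  -1310 − 468 = -1778;  -3359 − 1778 = -5137;  -7347 − 5137 = -12484
-468 − 72 = -540;  -1778 − 540 = -2318;  -5137 − 2318 = -7455;  -12484 − 7455 = -19939
-540 − 72 = -612;  -2318 − 612 = -2930;  -7455 − 2930 = -10385;  -19939 − 10385 = -30324
-612 − 72 = -684;  -2930 − 684 = -3614;  -10385 − 3614 = -13999;  -30324 − 13999 = -44323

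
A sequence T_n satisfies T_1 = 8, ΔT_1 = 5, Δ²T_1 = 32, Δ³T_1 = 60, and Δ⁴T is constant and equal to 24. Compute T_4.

179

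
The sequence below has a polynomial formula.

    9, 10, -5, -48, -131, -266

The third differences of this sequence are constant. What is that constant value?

-12

First differences: 1, -15, -43, -83, -135
Second differences: -16, -28, -40, -52
Third differences: -12, -12, -12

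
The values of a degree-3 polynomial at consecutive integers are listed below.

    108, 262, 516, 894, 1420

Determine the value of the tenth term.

D1: 154  254  378  526
D2: 100  124  148
D3: 24  24
Third differences constant at 24.
148 + 24 = 172;  526 + 172 = 698;  1420 + 698 = 2118
172 + 24 = 196;  698 + 196 = 894;  2118 + 894 = 3012
196 + 24 = 220;  894 + 220 = 1114;  3012 + 1114 = 4126
220 + 24 = 244;  1114 + 244 = 1358;  4126 + 1358 = 5484
244 + 24 = 268;  1358 + 268 = 1626;  5484 + 1626 = 7110

7110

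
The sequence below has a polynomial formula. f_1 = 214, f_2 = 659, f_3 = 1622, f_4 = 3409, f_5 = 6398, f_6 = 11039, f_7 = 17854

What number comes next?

445, 963, 1787, 2989, 4641, 6815
518, 824, 1202, 1652, 2174
306, 378, 450, 522
72, 72, 72
Fourth differences constant at 72.
522 + 72 = 594;  2174 + 594 = 2768;  6815 + 2768 = 9583;  17854 + 9583 = 27437

27437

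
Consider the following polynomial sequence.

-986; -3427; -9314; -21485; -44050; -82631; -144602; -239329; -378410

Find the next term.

-575915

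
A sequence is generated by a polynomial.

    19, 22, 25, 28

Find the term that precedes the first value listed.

First differences: 3  3  3
The first differences are constant at 3.
Work back: 19 − 3 = 16

16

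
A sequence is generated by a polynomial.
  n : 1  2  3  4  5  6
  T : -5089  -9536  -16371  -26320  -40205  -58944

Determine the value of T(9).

Δ: -4447, -6835, -9949, -13885, -18739
Δ²: -2388, -3114, -3936, -4854
Δ³: -726, -822, -918
Δ⁴: -96, -96
Constant fourth difference = -96, so extend:
-918 − 96 = -1014;  -4854 − 1014 = -5868;  -18739 − 5868 = -24607;  -58944 − 24607 = -83551
-1014 − 96 = -1110;  -5868 − 1110 = -6978;  -24607 − 6978 = -31585;  -83551 − 31585 = -115136
-1110 − 96 = -1206;  -6978 − 1206 = -8184;  -31585 − 8184 = -39769;  -115136 − 39769 = -154905

-154905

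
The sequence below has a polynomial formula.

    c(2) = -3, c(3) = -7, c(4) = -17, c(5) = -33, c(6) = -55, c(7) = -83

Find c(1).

-4  -10  -16  -22  -28
-6  -6  -6  -6
The second differences are constant at -6.
Work back: -4 + 6 = 2;  -3 − 2 = -5

-5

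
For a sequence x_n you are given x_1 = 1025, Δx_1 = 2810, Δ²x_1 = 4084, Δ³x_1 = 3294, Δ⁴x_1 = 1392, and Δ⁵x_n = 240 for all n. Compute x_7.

167345

Build the table forward from the leading diagonal:
D5: 240, 240, 240, 240, 240, 240, 240
D4: 1392, 1632, 1872, 2112, 2352, 2592, 2832
D3: 3294, 4686, 6318, 8190, 10302, 12654, 15246
D2: 4084, 7378, 12064, 18382, 26572, 36874, 49528
D1: 2810, 6894, 14272, 26336, 44718, 71290, 108164
x: 1025, 3835, 10729, 25001, 51337, 96055, 167345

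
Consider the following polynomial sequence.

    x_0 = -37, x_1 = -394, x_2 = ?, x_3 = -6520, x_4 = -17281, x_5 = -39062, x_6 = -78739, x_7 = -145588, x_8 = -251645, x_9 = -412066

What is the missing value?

Using the last 7 terms:
D1: -10761, -21781, -39677, -66849, -106057, -160421
D2: -11020, -17896, -27172, -39208, -54364
D3: -6876, -9276, -12036, -15156
D4: -2400, -2760, -3120
D5: -360, -360
Constant fifth difference = -360.
Extend backward: -2400 + 360 = -2040;  -6876 + 2040 = -4836;  -11020 + 4836 = -6184;  -10761 + 6184 = -4577;  -6520 + 4577 = -1943

-1943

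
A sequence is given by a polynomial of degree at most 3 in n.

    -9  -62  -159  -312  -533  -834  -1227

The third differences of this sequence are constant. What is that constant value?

First differences: -53, -97, -153, -221, -301, -393
Second differences: -44, -56, -68, -80, -92
Third differences: -12, -12, -12, -12

-12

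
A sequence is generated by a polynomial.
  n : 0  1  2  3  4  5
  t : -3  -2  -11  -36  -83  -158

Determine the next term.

-267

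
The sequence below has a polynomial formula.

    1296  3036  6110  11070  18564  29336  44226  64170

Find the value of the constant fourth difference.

96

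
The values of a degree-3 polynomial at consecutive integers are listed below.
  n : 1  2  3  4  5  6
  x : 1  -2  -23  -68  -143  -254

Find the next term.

-407

Δ: -3 , -21 , -45 , -75 , -111
Δ²: -18 , -24 , -30 , -36
Δ³: -6 , -6 , -6
Third differences constant at -6.
-36 − 6 = -42;  -111 − 42 = -153;  -254 − 153 = -407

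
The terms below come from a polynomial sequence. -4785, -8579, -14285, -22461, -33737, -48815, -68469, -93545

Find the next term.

D1: -3794 , -5706 , -8176 , -11276 , -15078 , -19654 , -25076
D2: -1912 , -2470 , -3100 , -3802 , -4576 , -5422
D3: -558 , -630 , -702 , -774 , -846
D4: -72 , -72 , -72 , -72
The fourth differences are constant (-72).
-846 − 72 = -918;  -5422 − 918 = -6340;  -25076 − 6340 = -31416;  -93545 − 31416 = -124961

-124961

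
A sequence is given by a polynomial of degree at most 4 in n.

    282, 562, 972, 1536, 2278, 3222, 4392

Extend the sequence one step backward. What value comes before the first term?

108

Δ: 280, 410, 564, 742, 944, 1170
Δ²: 130, 154, 178, 202, 226
Δ³: 24, 24, 24, 24
The third differences are constant at 24.
Work back: 130 − 24 = 106;  280 − 106 = 174;  282 − 174 = 108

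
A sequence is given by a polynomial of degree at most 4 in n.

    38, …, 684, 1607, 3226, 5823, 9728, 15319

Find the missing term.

Using the last 6 terms:
Δ: 923, 1619, 2597, 3905, 5591
Δ²: 696, 978, 1308, 1686
Δ³: 282, 330, 378
Δ⁴: 48, 48
Constant fourth difference = 48.
Extend backward: 282 − 48 = 234;  696 − 234 = 462;  923 − 462 = 461;  684 − 461 = 223

223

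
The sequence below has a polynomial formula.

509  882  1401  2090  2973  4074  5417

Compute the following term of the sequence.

7026

373 , 519 , 689 , 883 , 1101 , 1343
146 , 170 , 194 , 218 , 242
24 , 24 , 24 , 24
Constant third difference = 24, so extend:
242 + 24 = 266;  1343 + 266 = 1609;  5417 + 1609 = 7026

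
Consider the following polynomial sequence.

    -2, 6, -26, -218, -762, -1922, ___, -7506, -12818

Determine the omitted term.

Using the first 6 terms:
8, -32, -192, -544, -1160
-40, -160, -352, -616
-120, -192, -264
-72, -72
Constant fourth difference = -72.
Extend forward: -264 − 72 = -336;  -616 − 336 = -952;  -1160 − 952 = -2112;  -1922 − 2112 = -4034

-4034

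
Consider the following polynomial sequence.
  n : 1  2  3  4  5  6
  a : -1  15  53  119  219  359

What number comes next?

545

16, 38, 66, 100, 140
22, 28, 34, 40
6, 6, 6
The third differences are constant (6).
40 + 6 = 46;  140 + 46 = 186;  359 + 186 = 545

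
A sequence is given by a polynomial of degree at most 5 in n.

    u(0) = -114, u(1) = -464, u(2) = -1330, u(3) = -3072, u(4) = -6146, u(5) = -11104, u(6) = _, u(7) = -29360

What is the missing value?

-18594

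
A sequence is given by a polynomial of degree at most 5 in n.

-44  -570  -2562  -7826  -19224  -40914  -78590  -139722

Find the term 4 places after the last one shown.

-843810

Δ: -526, -1992, -5264, -11398, -21690, -37676, -61132
Δ²: -1466, -3272, -6134, -10292, -15986, -23456
Δ³: -1806, -2862, -4158, -5694, -7470
Δ⁴: -1056, -1296, -1536, -1776
Δ⁵: -240, -240, -240
The fifth differences are constant (-240).
-1776 − 240 = -2016;  -7470 − 2016 = -9486;  -23456 − 9486 = -32942;  -61132 − 32942 = -94074;  -139722 − 94074 = -233796
-2016 − 240 = -2256;  -9486 − 2256 = -11742;  -32942 − 11742 = -44684;  -94074 − 44684 = -138758;  -233796 − 138758 = -372554
-2256 − 240 = -2496;  -11742 − 2496 = -14238;  -44684 − 14238 = -58922;  -138758 − 58922 = -197680;  -372554 − 197680 = -570234
-2496 − 240 = -2736;  -14238 − 2736 = -16974;  -58922 − 16974 = -75896;  -197680 − 75896 = -273576;  -570234 − 273576 = -843810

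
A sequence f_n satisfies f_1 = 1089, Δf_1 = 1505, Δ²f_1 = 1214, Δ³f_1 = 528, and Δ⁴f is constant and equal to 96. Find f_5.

16601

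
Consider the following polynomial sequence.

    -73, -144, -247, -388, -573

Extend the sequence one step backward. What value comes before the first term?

Δ: -71, -103, -141, -185
Δ²: -32, -38, -44
Δ³: -6, -6
The third differences are constant at -6.
Work back: -32 + 6 = -26;  -71 + 26 = -45;  -73 + 45 = -28

-28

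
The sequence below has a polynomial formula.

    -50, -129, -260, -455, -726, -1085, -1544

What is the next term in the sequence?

D1: -79 , -131 , -195 , -271 , -359 , -459
D2: -52 , -64 , -76 , -88 , -100
D3: -12 , -12 , -12 , -12
The third differences are constant (-12).
-100 − 12 = -112;  -459 − 112 = -571;  -1544 − 571 = -2115

-2115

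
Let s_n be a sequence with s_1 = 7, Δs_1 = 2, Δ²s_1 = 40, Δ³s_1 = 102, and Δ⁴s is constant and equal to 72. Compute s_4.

Build the table forward from the leading diagonal:
D4: 72, 72, 72, 72
D3: 102, 174, 246, 318
D2: 40, 142, 316, 562
D1: 2, 42, 184, 500
s: 7, 9, 51, 235

235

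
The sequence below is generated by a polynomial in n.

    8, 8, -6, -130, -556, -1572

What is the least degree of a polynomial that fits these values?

4

First differences: 0, -14, -124, -426, -1016
Second differences: -14, -110, -302, -590
Third differences: -96, -192, -288
Fourth differences: -96, -96
The fourth differences are constant, so the polynomial has degree 4.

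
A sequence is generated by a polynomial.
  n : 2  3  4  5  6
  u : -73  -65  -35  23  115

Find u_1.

-65

Δ: 8  30  58  92
Δ²: 22  28  34
Δ³: 6  6
The third differences are constant at 6.
Work back: 22 − 6 = 16;  8 − 16 = -8;  -73 + 8 = -65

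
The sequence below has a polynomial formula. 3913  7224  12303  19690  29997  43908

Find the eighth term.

85638

Δ: 3311  5079  7387  10307  13911
Δ²: 1768  2308  2920  3604
Δ³: 540  612  684
Δ⁴: 72  72
The fourth differences are constant (72).
684 + 72 = 756;  3604 + 756 = 4360;  13911 + 4360 = 18271;  43908 + 18271 = 62179
756 + 72 = 828;  4360 + 828 = 5188;  18271 + 5188 = 23459;  62179 + 23459 = 85638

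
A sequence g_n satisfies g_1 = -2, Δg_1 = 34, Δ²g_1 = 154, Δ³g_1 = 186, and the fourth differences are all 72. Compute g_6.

3928

Build the table forward from the leading diagonal:
Fourth differences: 72, 72, 72, 72, 72, 72
Third differences: 186, 258, 330, 402, 474, 546
Second differences: 154, 340, 598, 928, 1330, 1804
First differences: 34, 188, 528, 1126, 2054, 3384
g: -2, 32, 220, 748, 1874, 3928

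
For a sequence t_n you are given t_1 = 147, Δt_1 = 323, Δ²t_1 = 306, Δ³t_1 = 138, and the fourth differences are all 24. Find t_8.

Build the table forward from the leading diagonal:
Fourth differences: 24  24  24  24  24  24  24  24
Third differences: 138  162  186  210  234  258  282  306
Second differences: 306  444  606  792  1002  1236  1494  1776
First differences: 323  629  1073  1679  2471  3473  4709  6203
t: 147  470  1099  2172  3851  6322  9795  14504

14504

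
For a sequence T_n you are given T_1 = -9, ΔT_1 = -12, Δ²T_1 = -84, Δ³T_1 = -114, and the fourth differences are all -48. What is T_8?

-7527

Build the table forward from the leading diagonal:
Δ⁴: -48, -48, -48, -48, -48, -48, -48, -48
Δ³: -114, -162, -210, -258, -306, -354, -402, -450
Δ²: -84, -198, -360, -570, -828, -1134, -1488, -1890
Δ: -12, -96, -294, -654, -1224, -2052, -3186, -4674
T: -9, -21, -117, -411, -1065, -2289, -4341, -7527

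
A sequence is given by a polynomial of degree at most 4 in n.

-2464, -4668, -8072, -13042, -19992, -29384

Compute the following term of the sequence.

First differences: -2204, -3404, -4970, -6950, -9392
Second differences: -1200, -1566, -1980, -2442
Third differences: -366, -414, -462
Fourth differences: -48, -48
The fourth differences are constant (-48).
-462 − 48 = -510;  -2442 − 510 = -2952;  -9392 − 2952 = -12344;  -29384 − 12344 = -41728

-41728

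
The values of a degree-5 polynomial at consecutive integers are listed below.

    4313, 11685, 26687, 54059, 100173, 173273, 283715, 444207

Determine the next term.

D1: 7372, 15002, 27372, 46114, 73100, 110442, 160492
D2: 7630, 12370, 18742, 26986, 37342, 50050
D3: 4740, 6372, 8244, 10356, 12708
D4: 1632, 1872, 2112, 2352
D5: 240, 240, 240
Fifth differences constant at 240.
2352 + 240 = 2592;  12708 + 2592 = 15300;  50050 + 15300 = 65350;  160492 + 65350 = 225842;  444207 + 225842 = 670049

670049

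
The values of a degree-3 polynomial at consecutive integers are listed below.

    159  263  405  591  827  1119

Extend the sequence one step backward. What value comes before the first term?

Δ: 104  142  186  236  292
Δ²: 38  44  50  56
Δ³: 6  6  6
The third differences are constant at 6.
Work back: 38 − 6 = 32;  104 − 32 = 72;  159 − 72 = 87

87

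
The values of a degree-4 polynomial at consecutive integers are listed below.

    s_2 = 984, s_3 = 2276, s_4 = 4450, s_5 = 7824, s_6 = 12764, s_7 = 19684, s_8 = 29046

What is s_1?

304

1292  2174  3374  4940  6920  9362
882  1200  1566  1980  2442
318  366  414  462
48  48  48
The fourth differences are constant at 48.
Work back: 318 − 48 = 270;  882 − 270 = 612;  1292 − 612 = 680;  984 − 680 = 304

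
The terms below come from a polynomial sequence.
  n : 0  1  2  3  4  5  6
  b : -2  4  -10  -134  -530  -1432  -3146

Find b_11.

6 , -14 , -124 , -396 , -902 , -1714
-20 , -110 , -272 , -506 , -812
-90 , -162 , -234 , -306
-72 , -72 , -72
Constant fourth difference = -72, so extend:
-306 − 72 = -378;  -812 − 378 = -1190;  -1714 − 1190 = -2904;  -3146 − 2904 = -6050
-378 − 72 = -450;  -1190 − 450 = -1640;  -2904 − 1640 = -4544;  -6050 − 4544 = -10594
-450 − 72 = -522;  -1640 − 522 = -2162;  -4544 − 2162 = -6706;  -10594 − 6706 = -17300
-522 − 72 = -594;  -2162 − 594 = -2756;  -6706 − 2756 = -9462;  -17300 − 9462 = -26762
-594 − 72 = -666;  -2756 − 666 = -3422;  -9462 − 3422 = -12884;  -26762 − 12884 = -39646

-39646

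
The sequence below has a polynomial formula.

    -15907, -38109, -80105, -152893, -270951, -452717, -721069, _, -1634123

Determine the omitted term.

-1103805

Using the first 7 terms:
D1: -22202  -41996  -72788  -118058  -181766  -268352
D2: -19794  -30792  -45270  -63708  -86586
D3: -10998  -14478  -18438  -22878
D4: -3480  -3960  -4440
D5: -480  -480
Constant fifth difference = -480.
Extend forward: -4440 − 480 = -4920;  -22878 − 4920 = -27798;  -86586 − 27798 = -114384;  -268352 − 114384 = -382736;  -721069 − 382736 = -1103805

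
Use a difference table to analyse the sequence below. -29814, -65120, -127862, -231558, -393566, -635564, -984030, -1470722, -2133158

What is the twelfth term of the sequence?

-5646590

-35306, -62742, -103696, -162008, -241998, -348466, -486692, -662436
-27436, -40954, -58312, -79990, -106468, -138226, -175744
-13518, -17358, -21678, -26478, -31758, -37518
-3840, -4320, -4800, -5280, -5760
-480, -480, -480, -480
The fifth differences are constant (-480).
-5760 − 480 = -6240;  -37518 − 6240 = -43758;  -175744 − 43758 = -219502;  -662436 − 219502 = -881938;  -2133158 − 881938 = -3015096
-6240 − 480 = -6720;  -43758 − 6720 = -50478;  -219502 − 50478 = -269980;  -881938 − 269980 = -1151918;  -3015096 − 1151918 = -4167014
-6720 − 480 = -7200;  -50478 − 7200 = -57678;  -269980 − 57678 = -327658;  -1151918 − 327658 = -1479576;  -4167014 − 1479576 = -5646590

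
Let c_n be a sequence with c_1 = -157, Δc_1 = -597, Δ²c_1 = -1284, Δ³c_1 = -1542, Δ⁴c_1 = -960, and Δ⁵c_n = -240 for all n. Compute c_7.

-69679

Build the table forward from the leading diagonal:
Δ⁵: -240, -240, -240, -240, -240, -240, -240
Δ⁴: -960, -1200, -1440, -1680, -1920, -2160, -2400
Δ³: -1542, -2502, -3702, -5142, -6822, -8742, -10902
Δ²: -1284, -2826, -5328, -9030, -14172, -20994, -29736
Δ: -597, -1881, -4707, -10035, -19065, -33237, -54231
c: -157, -754, -2635, -7342, -17377, -36442, -69679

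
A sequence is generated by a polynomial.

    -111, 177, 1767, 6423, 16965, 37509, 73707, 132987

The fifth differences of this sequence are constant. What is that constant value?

First differences: 288, 1590, 4656, 10542, 20544, 36198, 59280
Second differences: 1302, 3066, 5886, 10002, 15654, 23082
Third differences: 1764, 2820, 4116, 5652, 7428
Fourth differences: 1056, 1296, 1536, 1776
Fifth differences: 240, 240, 240

240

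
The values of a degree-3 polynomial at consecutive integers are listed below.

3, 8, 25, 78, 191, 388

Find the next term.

D1: 5  17  53  113  197
D2: 12  36  60  84
D3: 24  24  24
The third differences are constant (24).
84 + 24 = 108;  197 + 108 = 305;  388 + 305 = 693

693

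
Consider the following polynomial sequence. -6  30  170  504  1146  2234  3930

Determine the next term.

6420

First differences: 36, 140, 334, 642, 1088, 1696
Second differences: 104, 194, 308, 446, 608
Third differences: 90, 114, 138, 162
Fourth differences: 24, 24, 24
Fourth differences constant at 24.
162 + 24 = 186;  608 + 186 = 794;  1696 + 794 = 2490;  3930 + 2490 = 6420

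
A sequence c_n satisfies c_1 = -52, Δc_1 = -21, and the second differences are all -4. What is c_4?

Build the table forward from the leading diagonal:
D2: -4  -4  -4  -4
D1: -21  -25  -29  -33
c: -52  -73  -98  -127

-127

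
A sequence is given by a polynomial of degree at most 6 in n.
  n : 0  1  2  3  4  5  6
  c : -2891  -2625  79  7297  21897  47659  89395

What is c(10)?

555159

Δ: 266 , 2704 , 7218 , 14600 , 25762 , 41736
Δ²: 2438 , 4514 , 7382 , 11162 , 15974
Δ³: 2076 , 2868 , 3780 , 4812
Δ⁴: 792 , 912 , 1032
Δ⁵: 120 , 120
Fifth differences constant at 120.
1032 + 120 = 1152;  4812 + 1152 = 5964;  15974 + 5964 = 21938;  41736 + 21938 = 63674;  89395 + 63674 = 153069
1152 + 120 = 1272;  5964 + 1272 = 7236;  21938 + 7236 = 29174;  63674 + 29174 = 92848;  153069 + 92848 = 245917
1272 + 120 = 1392;  7236 + 1392 = 8628;  29174 + 8628 = 37802;  92848 + 37802 = 130650;  245917 + 130650 = 376567
1392 + 120 = 1512;  8628 + 1512 = 10140;  37802 + 10140 = 47942;  130650 + 47942 = 178592;  376567 + 178592 = 555159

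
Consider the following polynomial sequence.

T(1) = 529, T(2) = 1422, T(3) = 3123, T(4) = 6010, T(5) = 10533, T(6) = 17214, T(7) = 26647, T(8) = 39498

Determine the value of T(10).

78478

First differences: 893, 1701, 2887, 4523, 6681, 9433, 12851
Second differences: 808, 1186, 1636, 2158, 2752, 3418
Third differences: 378, 450, 522, 594, 666
Fourth differences: 72, 72, 72, 72
Constant fourth difference = 72, so extend:
666 + 72 = 738;  3418 + 738 = 4156;  12851 + 4156 = 17007;  39498 + 17007 = 56505
738 + 72 = 810;  4156 + 810 = 4966;  17007 + 4966 = 21973;  56505 + 21973 = 78478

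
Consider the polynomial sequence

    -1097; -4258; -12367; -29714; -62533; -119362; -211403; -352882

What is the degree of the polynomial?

5

First differences: -3161, -8109, -17347, -32819, -56829, -92041, -141479
Second differences: -4948, -9238, -15472, -24010, -35212, -49438
Third differences: -4290, -6234, -8538, -11202, -14226
Fourth differences: -1944, -2304, -2664, -3024
Fifth differences: -360, -360, -360
The fifth differences are constant, so the polynomial has degree 5.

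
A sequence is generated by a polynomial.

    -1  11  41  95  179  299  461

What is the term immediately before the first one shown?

-1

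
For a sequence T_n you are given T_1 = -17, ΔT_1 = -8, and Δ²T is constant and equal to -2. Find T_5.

-61

Build the table forward from the leading diagonal:
Δ²: -2  -2  -2  -2  -2
Δ: -8  -10  -12  -14  -16
T: -17  -25  -35  -47  -61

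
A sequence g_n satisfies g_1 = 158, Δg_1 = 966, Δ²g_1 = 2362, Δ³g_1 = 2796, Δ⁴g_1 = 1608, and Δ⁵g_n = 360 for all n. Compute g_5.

30986

Build the table forward from the leading diagonal:
D5: 360  360  360  360  360
D4: 1608  1968  2328  2688  3048
D3: 2796  4404  6372  8700  11388
D2: 2362  5158  9562  15934  24634
D1: 966  3328  8486  18048  33982
g: 158  1124  4452  12938  30986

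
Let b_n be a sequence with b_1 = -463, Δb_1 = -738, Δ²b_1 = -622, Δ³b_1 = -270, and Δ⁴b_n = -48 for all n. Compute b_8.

Build the table forward from the leading diagonal:
Fourth differences: -48  -48  -48  -48  -48  -48  -48  -48
Third differences: -270  -318  -366  -414  -462  -510  -558  -606
Second differences: -622  -892  -1210  -1576  -1990  -2452  -2962  -3520
First differences: -738  -1360  -2252  -3462  -5038  -7028  -9480  -12442
b: -463  -1201  -2561  -4813  -8275  -13313  -20341  -29821

-29821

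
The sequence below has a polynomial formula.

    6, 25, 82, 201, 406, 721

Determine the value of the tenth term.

19, 57, 119, 205, 315
38, 62, 86, 110
24, 24, 24
Third differences constant at 24.
110 + 24 = 134;  315 + 134 = 449;  721 + 449 = 1170
134 + 24 = 158;  449 + 158 = 607;  1170 + 607 = 1777
158 + 24 = 182;  607 + 182 = 789;  1777 + 789 = 2566
182 + 24 = 206;  789 + 206 = 995;  2566 + 995 = 3561

3561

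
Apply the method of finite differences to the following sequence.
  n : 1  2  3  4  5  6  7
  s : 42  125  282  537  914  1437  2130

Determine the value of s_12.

8985

First differences: 83, 157, 255, 377, 523, 693
Second differences: 74, 98, 122, 146, 170
Third differences: 24, 24, 24, 24
The third differences are constant (24).
170 + 24 = 194;  693 + 194 = 887;  2130 + 887 = 3017
194 + 24 = 218;  887 + 218 = 1105;  3017 + 1105 = 4122
218 + 24 = 242;  1105 + 242 = 1347;  4122 + 1347 = 5469
242 + 24 = 266;  1347 + 266 = 1613;  5469 + 1613 = 7082
266 + 24 = 290;  1613 + 290 = 1903;  7082 + 1903 = 8985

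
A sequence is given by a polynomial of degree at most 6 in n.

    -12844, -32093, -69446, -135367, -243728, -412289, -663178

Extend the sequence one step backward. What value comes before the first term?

-4163

Δ: -19249, -37353, -65921, -108361, -168561, -250889
Δ²: -18104, -28568, -42440, -60200, -82328
Δ³: -10464, -13872, -17760, -22128
Δ⁴: -3408, -3888, -4368
Δ⁵: -480, -480
The fifth differences are constant at -480.
Work back: -3408 + 480 = -2928;  -10464 + 2928 = -7536;  -18104 + 7536 = -10568;  -19249 + 10568 = -8681;  -12844 + 8681 = -4163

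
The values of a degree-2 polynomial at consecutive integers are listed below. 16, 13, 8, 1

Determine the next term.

-8

-3, -5, -7
-2, -2
Second differences constant at -2.
-7 − 2 = -9;  1 − 9 = -8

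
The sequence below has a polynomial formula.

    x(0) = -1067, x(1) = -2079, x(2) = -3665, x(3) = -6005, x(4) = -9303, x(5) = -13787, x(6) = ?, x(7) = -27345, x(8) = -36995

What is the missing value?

-19709

Using the first 6 terms:
Δ: -1012, -1586, -2340, -3298, -4484
Δ²: -574, -754, -958, -1186
Δ³: -180, -204, -228
Δ⁴: -24, -24
Constant fourth difference = -24.
Extend forward: -228 − 24 = -252;  -1186 − 252 = -1438;  -4484 − 1438 = -5922;  -13787 − 5922 = -19709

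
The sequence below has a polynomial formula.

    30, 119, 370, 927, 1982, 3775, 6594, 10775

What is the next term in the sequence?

89 , 251 , 557 , 1055 , 1793 , 2819 , 4181
162 , 306 , 498 , 738 , 1026 , 1362
144 , 192 , 240 , 288 , 336
48 , 48 , 48 , 48
The fourth differences are constant (48).
336 + 48 = 384;  1362 + 384 = 1746;  4181 + 1746 = 5927;  10775 + 5927 = 16702

16702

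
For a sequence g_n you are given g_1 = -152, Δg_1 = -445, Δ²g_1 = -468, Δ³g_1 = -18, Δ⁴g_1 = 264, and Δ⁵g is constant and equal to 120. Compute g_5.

Build the table forward from the leading diagonal:
Δ⁵: 120, 120, 120, 120, 120
Δ⁴: 264, 384, 504, 624, 744
Δ³: -18, 246, 630, 1134, 1758
Δ²: -468, -486, -240, 390, 1524
Δ: -445, -913, -1399, -1639, -1249
g: -152, -597, -1510, -2909, -4548

-4548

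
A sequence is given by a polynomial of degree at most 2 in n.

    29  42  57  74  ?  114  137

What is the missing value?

93

Using the first 4 terms:
Δ: 13  15  17
Δ²: 2  2
Constant second difference = 2.
Extend forward: 17 + 2 = 19;  74 + 19 = 93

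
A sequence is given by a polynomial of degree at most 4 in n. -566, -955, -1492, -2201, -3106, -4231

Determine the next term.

-5600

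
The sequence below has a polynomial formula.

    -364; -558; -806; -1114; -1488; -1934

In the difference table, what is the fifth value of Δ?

-446

First differences: -194, -248, -308, -374, -446
Second differences: -54, -60, -66, -72
Third differences: -6, -6, -6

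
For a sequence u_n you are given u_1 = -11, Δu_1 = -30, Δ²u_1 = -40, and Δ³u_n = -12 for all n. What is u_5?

-419

Build the table forward from the leading diagonal:
Δ³: -12  -12  -12  -12  -12
Δ²: -40  -52  -64  -76  -88
Δ: -30  -70  -122  -186  -262
u: -11  -41  -111  -233  -419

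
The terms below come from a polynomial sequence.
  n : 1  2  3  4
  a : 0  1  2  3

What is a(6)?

5

Δ: 1, 1, 1
Constant first difference = 1, so extend:
3 + 1 = 4
4 + 1 = 5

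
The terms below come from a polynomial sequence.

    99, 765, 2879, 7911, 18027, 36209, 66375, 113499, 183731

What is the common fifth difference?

120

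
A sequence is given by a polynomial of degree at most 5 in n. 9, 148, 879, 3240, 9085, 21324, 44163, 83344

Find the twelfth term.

585528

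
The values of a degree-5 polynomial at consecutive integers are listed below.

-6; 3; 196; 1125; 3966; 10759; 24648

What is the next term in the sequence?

50121

9  193  929  2841  6793  13889
184  736  1912  3952  7096
552  1176  2040  3144
624  864  1104
240  240
Fifth differences constant at 240.
1104 + 240 = 1344;  3144 + 1344 = 4488;  7096 + 4488 = 11584;  13889 + 11584 = 25473;  24648 + 25473 = 50121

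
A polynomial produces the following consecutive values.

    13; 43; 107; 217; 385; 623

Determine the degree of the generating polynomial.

Δ: 30, 64, 110, 168, 238
Δ²: 34, 46, 58, 70
Δ³: 12, 12, 12
The third differences are constant, so the polynomial has degree 3.

3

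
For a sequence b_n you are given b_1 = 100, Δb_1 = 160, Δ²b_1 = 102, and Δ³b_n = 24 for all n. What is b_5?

Build the table forward from the leading diagonal:
D3: 24  24  24  24  24
D2: 102  126  150  174  198
D1: 160  262  388  538  712
b: 100  260  522  910  1448

1448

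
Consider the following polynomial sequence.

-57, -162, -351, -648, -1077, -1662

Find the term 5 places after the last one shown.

-7767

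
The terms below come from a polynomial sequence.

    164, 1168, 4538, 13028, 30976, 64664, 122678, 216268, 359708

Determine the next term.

Δ: 1004  3370  8490  17948  33688  58014  93590  143440
Δ²: 2366  5120  9458  15740  24326  35576  49850
Δ³: 2754  4338  6282  8586  11250  14274
Δ⁴: 1584  1944  2304  2664  3024
Δ⁵: 360  360  360  360
The fifth differences are constant (360).
3024 + 360 = 3384;  14274 + 3384 = 17658;  49850 + 17658 = 67508;  143440 + 67508 = 210948;  359708 + 210948 = 570656

570656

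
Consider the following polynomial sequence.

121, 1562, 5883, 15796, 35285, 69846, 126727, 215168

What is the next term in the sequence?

346641

1441  4321  9913  19489  34561  56881  88441
2880  5592  9576  15072  22320  31560
2712  3984  5496  7248  9240
1272  1512  1752  1992
240  240  240
Constant fifth difference = 240, so extend:
1992 + 240 = 2232;  9240 + 2232 = 11472;  31560 + 11472 = 43032;  88441 + 43032 = 131473;  215168 + 131473 = 346641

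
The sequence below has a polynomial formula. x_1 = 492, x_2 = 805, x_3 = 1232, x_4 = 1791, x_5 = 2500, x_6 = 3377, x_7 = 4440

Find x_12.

13175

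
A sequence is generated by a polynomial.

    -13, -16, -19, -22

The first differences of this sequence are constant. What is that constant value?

D1: -3, -3, -3

-3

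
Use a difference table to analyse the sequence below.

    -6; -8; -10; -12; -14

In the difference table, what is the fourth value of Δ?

-2

D1: -2, -2, -2, -2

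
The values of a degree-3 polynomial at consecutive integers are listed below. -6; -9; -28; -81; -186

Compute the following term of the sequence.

-3, -19, -53, -105
-16, -34, -52
-18, -18
Constant third difference = -18, so extend:
-52 − 18 = -70;  -105 − 70 = -175;  -186 − 175 = -361

-361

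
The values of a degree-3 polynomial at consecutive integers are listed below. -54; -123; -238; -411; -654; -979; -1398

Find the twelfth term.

-5323

First differences: -69, -115, -173, -243, -325, -419
Second differences: -46, -58, -70, -82, -94
Third differences: -12, -12, -12, -12
The third differences are constant (-12).
-94 − 12 = -106;  -419 − 106 = -525;  -1398 − 525 = -1923
-106 − 12 = -118;  -525 − 118 = -643;  -1923 − 643 = -2566
-118 − 12 = -130;  -643 − 130 = -773;  -2566 − 773 = -3339
-130 − 12 = -142;  -773 − 142 = -915;  -3339 − 915 = -4254
-142 − 12 = -154;  -915 − 154 = -1069;  -4254 − 1069 = -5323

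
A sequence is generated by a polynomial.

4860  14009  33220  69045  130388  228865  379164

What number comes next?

First differences: 9149 , 19211 , 35825 , 61343 , 98477 , 150299
Second differences: 10062 , 16614 , 25518 , 37134 , 51822
Third differences: 6552 , 8904 , 11616 , 14688
Fourth differences: 2352 , 2712 , 3072
Fifth differences: 360 , 360
Fifth differences constant at 360.
3072 + 360 = 3432;  14688 + 3432 = 18120;  51822 + 18120 = 69942;  150299 + 69942 = 220241;  379164 + 220241 = 599405

599405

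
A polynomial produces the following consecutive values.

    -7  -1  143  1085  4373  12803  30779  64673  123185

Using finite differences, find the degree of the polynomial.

5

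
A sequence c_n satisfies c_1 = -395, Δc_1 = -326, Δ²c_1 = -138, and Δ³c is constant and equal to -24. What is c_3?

Build the table forward from the leading diagonal:
Third differences: -24  -24  -24
Second differences: -138  -162  -186
First differences: -326  -464  -626
c: -395  -721  -1185

-1185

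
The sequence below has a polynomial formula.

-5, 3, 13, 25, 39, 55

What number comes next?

8 , 10 , 12 , 14 , 16
2 , 2 , 2 , 2
Second differences constant at 2.
16 + 2 = 18;  55 + 18 = 73

73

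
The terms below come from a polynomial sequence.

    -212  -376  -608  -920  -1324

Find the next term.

First differences: -164, -232, -312, -404
Second differences: -68, -80, -92
Third differences: -12, -12
The third differences are constant (-12).
-92 − 12 = -104;  -404 − 104 = -508;  -1324 − 508 = -1832

-1832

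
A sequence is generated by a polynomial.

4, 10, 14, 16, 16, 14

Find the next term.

D1: 6 , 4 , 2 , 0 , -2
D2: -2 , -2 , -2 , -2
Second differences constant at -2.
-2 − 2 = -4;  14 − 4 = 10

10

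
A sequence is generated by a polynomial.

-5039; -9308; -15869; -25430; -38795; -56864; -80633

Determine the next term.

D1: -4269  -6561  -9561  -13365  -18069  -23769
D2: -2292  -3000  -3804  -4704  -5700
D3: -708  -804  -900  -996
D4: -96  -96  -96
Constant fourth difference = -96, so extend:
-996 − 96 = -1092;  -5700 − 1092 = -6792;  -23769 − 6792 = -30561;  -80633 − 30561 = -111194

-111194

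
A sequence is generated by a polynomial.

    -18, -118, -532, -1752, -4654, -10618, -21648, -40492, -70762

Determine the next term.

-117054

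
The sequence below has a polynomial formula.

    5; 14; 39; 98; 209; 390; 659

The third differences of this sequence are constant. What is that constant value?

18

D1: 9, 25, 59, 111, 181, 269
D2: 16, 34, 52, 70, 88
D3: 18, 18, 18, 18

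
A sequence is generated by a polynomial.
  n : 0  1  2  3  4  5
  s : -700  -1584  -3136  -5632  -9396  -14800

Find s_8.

Δ: -884  -1552  -2496  -3764  -5404
Δ²: -668  -944  -1268  -1640
Δ³: -276  -324  -372
Δ⁴: -48  -48
Constant fourth difference = -48, so extend:
-372 − 48 = -420;  -1640 − 420 = -2060;  -5404 − 2060 = -7464;  -14800 − 7464 = -22264
-420 − 48 = -468;  -2060 − 468 = -2528;  -7464 − 2528 = -9992;  -22264 − 9992 = -32256
-468 − 48 = -516;  -2528 − 516 = -3044;  -9992 − 3044 = -13036;  -32256 − 13036 = -45292

-45292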